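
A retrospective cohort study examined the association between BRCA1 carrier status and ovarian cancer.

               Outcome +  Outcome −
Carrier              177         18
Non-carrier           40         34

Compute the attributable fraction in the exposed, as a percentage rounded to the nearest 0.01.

40.45

Cells: a = 177, b = 18, c = 40, d = 34.
Risk in exposed = 177/195 = 0.90769; risk in unexposed = 40/74 = 0.54054.
RR = 0.90769/0.54054 = 1.67923
AR% = (RR − 1)/RR × 100 = (1.67923 − 1)/1.67923 × 100 = 40.4489%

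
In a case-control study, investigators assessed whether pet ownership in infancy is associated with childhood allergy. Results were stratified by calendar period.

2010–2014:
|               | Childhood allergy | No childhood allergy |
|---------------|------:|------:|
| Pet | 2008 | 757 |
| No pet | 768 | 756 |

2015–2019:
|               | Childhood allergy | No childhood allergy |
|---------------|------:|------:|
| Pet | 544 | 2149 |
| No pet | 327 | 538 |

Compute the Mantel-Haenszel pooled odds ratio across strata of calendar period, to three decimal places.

1.310

OR_MH = Σ(aᵢdᵢ/nᵢ) / Σ(bᵢcᵢ/nᵢ), where nᵢ is the stratum total.
Stratum 1 (2010–2014): n = 4289; a·d/n = 2008·756/4289 = 353.9398; b·c/n = 757·768/4289 = 135.5505
Stratum 2 (2015–2019): n = 3558; a·d/n = 544·538/3558 = 82.2574; b·c/n = 2149·327/3558 = 197.5051
OR_MH = (353.9398 + 82.2574) / (135.5505 + 197.5051) = 436.1973 / 333.0555 = 1.30968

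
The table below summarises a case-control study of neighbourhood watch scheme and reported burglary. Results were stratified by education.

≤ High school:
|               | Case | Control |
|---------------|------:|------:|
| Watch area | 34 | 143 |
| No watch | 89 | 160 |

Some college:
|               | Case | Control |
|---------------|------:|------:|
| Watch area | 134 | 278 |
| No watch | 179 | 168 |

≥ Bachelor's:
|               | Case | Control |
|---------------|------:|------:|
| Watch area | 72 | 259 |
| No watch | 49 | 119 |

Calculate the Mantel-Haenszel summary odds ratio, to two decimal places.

0.49

OR_MH = Σ(aᵢdᵢ/nᵢ) / Σ(bᵢcᵢ/nᵢ), where nᵢ is the stratum total.
Stratum 1 (≤ High school): n = 426; a·d/n = 34·160/426 = 12.7700; b·c/n = 143·89/426 = 29.8756
Stratum 2 (Some college): n = 759; a·d/n = 134·168/759 = 29.6601; b·c/n = 278·179/759 = 65.5626
Stratum 3 (≥ Bachelor's): n = 499; a·d/n = 72·119/499 = 17.1703; b·c/n = 259·49/499 = 25.4329
OR_MH = (12.7700 + 29.6601 + 17.1703) / (29.8756 + 65.5626 + 25.4329) = 59.6004 / 120.8710 = 0.49309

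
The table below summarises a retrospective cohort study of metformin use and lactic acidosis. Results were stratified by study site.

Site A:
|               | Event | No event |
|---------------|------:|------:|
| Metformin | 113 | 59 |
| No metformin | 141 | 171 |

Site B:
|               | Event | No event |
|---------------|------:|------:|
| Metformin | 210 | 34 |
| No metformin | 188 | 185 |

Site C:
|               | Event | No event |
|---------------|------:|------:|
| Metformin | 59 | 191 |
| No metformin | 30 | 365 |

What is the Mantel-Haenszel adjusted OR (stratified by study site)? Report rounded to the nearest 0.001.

OR_MH = Σ(aᵢdᵢ/nᵢ) / Σ(bᵢcᵢ/nᵢ), where nᵢ is the stratum total.
Stratum 1 (Site A): n = 484; a·d/n = 113·171/484 = 39.9236; b·c/n = 59·141/484 = 17.1880
Stratum 2 (Site B): n = 617; a·d/n = 210·185/617 = 62.9660; b·c/n = 34·188/617 = 10.3598
Stratum 3 (Site C): n = 645; a·d/n = 59·365/645 = 33.3876; b·c/n = 191·30/645 = 8.8837
OR_MH = (39.9236 + 62.9660 + 33.3876) / (17.1880 + 10.3598 + 8.8837) = 136.2771 / 36.4315 = 3.74064

3.741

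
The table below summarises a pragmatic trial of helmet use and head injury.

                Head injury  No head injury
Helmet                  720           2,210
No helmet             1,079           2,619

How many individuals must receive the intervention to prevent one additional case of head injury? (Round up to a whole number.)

22

Risk in treated group = 720/2930 = 0.24573; risk in control = 1079/3698 = 0.29178.
Absolute risk reduction = 0.29178 − 0.24573 = 0.04605
NNT = 1 / ARR = 1 / 0.04605 = 21.718 → round up → 22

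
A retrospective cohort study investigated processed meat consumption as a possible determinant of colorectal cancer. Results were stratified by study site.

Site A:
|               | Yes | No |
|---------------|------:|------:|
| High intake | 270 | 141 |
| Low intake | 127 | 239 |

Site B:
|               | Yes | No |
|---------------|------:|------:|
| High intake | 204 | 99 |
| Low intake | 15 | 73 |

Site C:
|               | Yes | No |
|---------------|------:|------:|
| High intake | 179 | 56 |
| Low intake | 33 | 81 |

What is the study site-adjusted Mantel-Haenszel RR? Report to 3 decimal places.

2.292

RR_MH = Σ(aᵢ·n₀ᵢ/nᵢ) / Σ(cᵢ·n₁ᵢ/nᵢ), with n₁ᵢ = aᵢ+bᵢ (exposed), n₀ᵢ = cᵢ+dᵢ (unexposed), nᵢ = n₁ᵢ+n₀ᵢ.
Stratum 1 (Site A): n₁ = 411, n₀ = 366, n = 777; a·n₀/n = 270·366/777 = 127.1815; c·n₁/n = 127·411/777 = 67.1776
Stratum 2 (Site B): n₁ = 303, n₀ = 88, n = 391; a·n₀/n = 204·88/391 = 45.9130; c·n₁/n = 15·303/391 = 11.6240
Stratum 3 (Site C): n₁ = 235, n₀ = 114, n = 349; a·n₀/n = 179·114/349 = 58.4699; c·n₁/n = 33·235/349 = 22.2206
RR_MH = (127.1815 + 45.9130 + 58.4699) / (67.1776 + 11.6240 + 22.2206) = 231.5644 / 101.0223 = 2.29221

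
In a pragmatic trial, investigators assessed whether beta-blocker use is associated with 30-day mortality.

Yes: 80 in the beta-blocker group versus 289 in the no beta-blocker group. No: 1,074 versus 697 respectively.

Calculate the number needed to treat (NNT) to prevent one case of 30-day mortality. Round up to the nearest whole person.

5

Risk in treated group = 80/1154 = 0.06932; risk in control = 289/986 = 0.29310.
Absolute risk reduction = 0.29310 − 0.06932 = 0.22378
NNT = 1 / ARR = 1 / 0.22378 = 4.469 → round up → 5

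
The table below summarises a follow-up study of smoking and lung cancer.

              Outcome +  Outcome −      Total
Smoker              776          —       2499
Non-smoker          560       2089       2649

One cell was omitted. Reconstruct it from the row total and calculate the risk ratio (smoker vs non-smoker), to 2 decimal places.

1.47

The missing cell is in the exposed row: 2499 − 776 = 1723.
So a = 776, b = 1723, c = 560, d = 2089.
RR = [a/(a+b)] / [c/(c+d)] = (776/2499) / (560/2649) = 0.31052/0.21140 = 1.46889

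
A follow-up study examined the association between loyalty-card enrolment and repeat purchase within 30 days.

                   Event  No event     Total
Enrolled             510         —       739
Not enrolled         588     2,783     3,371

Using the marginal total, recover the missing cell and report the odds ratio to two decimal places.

The missing cell is in the exposed row: 739 − 510 = 229.
So a = 510, b = 229, c = 588, d = 2783.
OR = (a·d)/(b·c) = (510 × 2783) / (229 × 588) = 1419330 / 134652 = 10.54073

10.54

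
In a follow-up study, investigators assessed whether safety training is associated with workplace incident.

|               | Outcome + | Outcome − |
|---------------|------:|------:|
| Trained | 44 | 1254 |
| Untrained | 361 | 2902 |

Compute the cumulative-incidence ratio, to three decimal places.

0.306

Cells: a = 44, b = 1254, c = 361, d = 2902.
Risk in exposed = 44/1298 = 0.03390; risk in unexposed = 361/3263 = 0.11063.
RR = 0.03390 / 0.11063 = 0.30640
The risk is 69% lower among the exposed than among the unexposed.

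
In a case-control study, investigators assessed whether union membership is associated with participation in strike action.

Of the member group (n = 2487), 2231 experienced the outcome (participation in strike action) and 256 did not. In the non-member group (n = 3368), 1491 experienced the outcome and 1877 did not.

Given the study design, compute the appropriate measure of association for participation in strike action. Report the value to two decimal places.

10.97

From the description: a = 2231, b = 256, c = 1491, d = 1877.
This is a case-control study: participants were sampled on outcome status, so risks in the source population cannot be estimated directly — relative risk is not valid here. The odds ratio is the appropriate measure.
OR = (a·d)/(b·c) = (2231 × 1877) / (256 × 1491) = 4187587 / 381696 = 10.97100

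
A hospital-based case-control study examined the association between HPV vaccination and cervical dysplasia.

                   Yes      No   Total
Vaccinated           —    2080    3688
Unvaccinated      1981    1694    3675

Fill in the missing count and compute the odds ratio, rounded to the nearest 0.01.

0.66

The missing cell is in the exposed row: 3688 − 2080 = 1608.
So a = 1608, b = 2080, c = 1981, d = 1694.
OR = (a·d)/(b·c) = (1608 × 1694) / (2080 × 1981) = 2723952 / 4120480 = 0.66108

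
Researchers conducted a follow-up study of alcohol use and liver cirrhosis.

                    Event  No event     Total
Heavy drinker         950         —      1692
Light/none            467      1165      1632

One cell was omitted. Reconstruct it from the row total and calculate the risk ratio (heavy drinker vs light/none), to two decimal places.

The missing cell is in the exposed row: 1692 − 950 = 742.
So a = 950, b = 742, c = 467, d = 1165.
RR = [a/(a+b)] / [c/(c+d)] = (950/1692) / (467/1632) = 0.56147/0.28615 = 1.96212

1.96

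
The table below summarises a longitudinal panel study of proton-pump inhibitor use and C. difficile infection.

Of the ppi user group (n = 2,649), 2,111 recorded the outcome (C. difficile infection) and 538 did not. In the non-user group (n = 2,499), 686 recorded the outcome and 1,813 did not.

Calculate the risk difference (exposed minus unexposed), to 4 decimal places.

0.5224

From the description: a = 2111, b = 538, c = 686, d = 1813.
Risk in exposed = 2111/2649 = 0.796904; risk in unexposed = 686/2499 = 0.274510.
Risk difference = 0.796904 − 0.274510 = 0.522395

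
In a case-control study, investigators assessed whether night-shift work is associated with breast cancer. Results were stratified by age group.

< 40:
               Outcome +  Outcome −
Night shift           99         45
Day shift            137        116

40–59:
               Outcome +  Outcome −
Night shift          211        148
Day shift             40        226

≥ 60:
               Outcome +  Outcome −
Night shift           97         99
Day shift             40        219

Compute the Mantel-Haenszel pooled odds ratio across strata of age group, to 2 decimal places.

4.51

OR_MH = Σ(aᵢdᵢ/nᵢ) / Σ(bᵢcᵢ/nᵢ), where nᵢ is the stratum total.
Stratum 1 (< 40): n = 397; a·d/n = 99·116/397 = 28.9270; b·c/n = 45·137/397 = 15.5290
Stratum 2 (40–59): n = 625; a·d/n = 211·226/625 = 76.2976; b·c/n = 148·40/625 = 9.4720
Stratum 3 (≥ 60): n = 455; a·d/n = 97·219/455 = 46.6879; b·c/n = 99·40/455 = 8.7033
OR_MH = (28.9270 + 76.2976 + 46.6879) / (15.5290 + 9.4720 + 8.7033) = 151.9125 / 33.7043 = 4.50722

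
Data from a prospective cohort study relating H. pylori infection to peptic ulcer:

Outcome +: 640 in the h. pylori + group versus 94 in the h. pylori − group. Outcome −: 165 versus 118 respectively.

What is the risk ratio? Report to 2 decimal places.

From the description: a = 640, b = 165, c = 94, d = 118.
Risk in exposed = 640/805 = 0.79503; risk in unexposed = 94/212 = 0.44340.
RR = 0.79503 / 0.44340 = 1.79305
The risk among the exposed is 1.79 times that among the unexposed.

1.79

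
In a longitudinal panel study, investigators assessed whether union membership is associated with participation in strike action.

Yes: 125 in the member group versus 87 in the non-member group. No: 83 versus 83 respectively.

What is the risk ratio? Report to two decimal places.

1.17

From the description: a = 125, b = 83, c = 87, d = 83.
Risk in exposed = 125/208 = 0.60096; risk in unexposed = 87/170 = 0.51176.
RR = 0.60096 / 0.51176 = 1.17429
The risk among the exposed is 1.17 times that among the unexposed.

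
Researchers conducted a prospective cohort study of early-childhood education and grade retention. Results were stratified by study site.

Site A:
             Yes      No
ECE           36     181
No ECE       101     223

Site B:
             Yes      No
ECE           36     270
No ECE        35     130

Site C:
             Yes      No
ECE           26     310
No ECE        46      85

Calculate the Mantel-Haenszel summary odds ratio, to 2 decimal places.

OR_MH = Σ(aᵢdᵢ/nᵢ) / Σ(bᵢcᵢ/nᵢ), where nᵢ is the stratum total.
Stratum 1 (Site A): n = 541; a·d/n = 36·223/541 = 14.8392; b·c/n = 181·101/541 = 33.7911
Stratum 2 (Site B): n = 471; a·d/n = 36·130/471 = 9.9363; b·c/n = 270·35/471 = 20.0637
Stratum 3 (Site C): n = 467; a·d/n = 26·85/467 = 4.7323; b·c/n = 310·46/467 = 30.5353
OR_MH = (14.8392 + 9.9363 + 4.7323) / (33.7911 + 20.0637 + 30.5353) = 29.5078 / 84.3902 = 0.34966

0.35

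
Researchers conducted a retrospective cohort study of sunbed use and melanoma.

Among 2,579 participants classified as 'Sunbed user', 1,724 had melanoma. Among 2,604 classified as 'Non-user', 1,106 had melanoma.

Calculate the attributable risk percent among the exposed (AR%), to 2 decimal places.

36.46

From the description: a = 1724, b = 855, c = 1106, d = 1498.
Risk in exposed = 1724/2579 = 0.66848; risk in unexposed = 1106/2604 = 0.42473.
RR = 0.66848/0.42473 = 1.57388
AR% = (RR − 1)/RR × 100 = (1.57388 − 1)/1.57388 × 100 = 36.4628%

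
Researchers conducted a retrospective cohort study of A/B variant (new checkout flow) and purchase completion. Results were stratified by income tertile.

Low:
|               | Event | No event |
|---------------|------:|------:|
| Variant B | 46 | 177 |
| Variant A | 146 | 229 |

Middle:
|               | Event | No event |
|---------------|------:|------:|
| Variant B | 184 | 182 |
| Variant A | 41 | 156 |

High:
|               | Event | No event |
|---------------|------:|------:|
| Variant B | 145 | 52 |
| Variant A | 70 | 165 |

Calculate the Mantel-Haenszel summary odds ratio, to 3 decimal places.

OR_MH = Σ(aᵢdᵢ/nᵢ) / Σ(bᵢcᵢ/nᵢ), where nᵢ is the stratum total.
Stratum 1 (Low): n = 598; a·d/n = 46·229/598 = 17.6154; b·c/n = 177·146/598 = 43.2140
Stratum 2 (Middle): n = 563; a·d/n = 184·156/563 = 50.9840; b·c/n = 182·41/563 = 13.2540
Stratum 3 (High): n = 432; a·d/n = 145·165/432 = 55.3819; b·c/n = 52·70/432 = 8.4259
OR_MH = (17.6154 + 50.9840 + 55.3819) / (43.2140 + 13.2540 + 8.4259) = 123.9813 / 64.8940 = 1.91052

1.911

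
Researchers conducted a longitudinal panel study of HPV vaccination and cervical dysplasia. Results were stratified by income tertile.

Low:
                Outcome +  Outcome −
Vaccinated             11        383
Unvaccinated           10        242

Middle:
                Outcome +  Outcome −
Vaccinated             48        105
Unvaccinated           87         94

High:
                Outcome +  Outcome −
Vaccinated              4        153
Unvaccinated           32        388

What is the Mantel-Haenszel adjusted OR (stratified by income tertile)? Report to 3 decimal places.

0.487

OR_MH = Σ(aᵢdᵢ/nᵢ) / Σ(bᵢcᵢ/nᵢ), where nᵢ is the stratum total.
Stratum 1 (Low): n = 646; a·d/n = 11·242/646 = 4.1207; b·c/n = 383·10/646 = 5.9288
Stratum 2 (Middle): n = 334; a·d/n = 48·94/334 = 13.5090; b·c/n = 105·87/334 = 27.3503
Stratum 3 (High): n = 577; a·d/n = 4·388/577 = 2.6898; b·c/n = 153·32/577 = 8.4853
OR_MH = (4.1207 + 13.5090 + 2.6898) / (5.9288 + 27.3503 + 8.4853) = 20.3195 / 41.7644 = 0.48653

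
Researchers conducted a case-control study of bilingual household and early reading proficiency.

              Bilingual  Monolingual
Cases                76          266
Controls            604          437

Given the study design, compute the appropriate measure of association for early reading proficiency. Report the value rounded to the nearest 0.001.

Reading the table with exposure as columns: a = 76 (Bilingual, case), b = 604 (Bilingual, non-case), c = 266 (Monolingual, case), d = 437.
This is a case-control study: participants were sampled on outcome status, so risks in the source population cannot be estimated directly — relative risk is not valid here. The odds ratio is the appropriate measure.
OR = (a·d)/(b·c) = (76 × 437) / (604 × 266) = 33212 / 160664 = 0.20672

0.207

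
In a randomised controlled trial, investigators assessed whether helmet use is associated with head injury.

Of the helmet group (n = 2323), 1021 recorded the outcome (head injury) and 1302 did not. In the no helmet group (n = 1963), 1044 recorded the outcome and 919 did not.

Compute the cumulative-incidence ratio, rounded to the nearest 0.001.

From the description: a = 1021, b = 1302, c = 1044, d = 919.
Risk in exposed = 1021/2323 = 0.43952; risk in unexposed = 1044/1963 = 0.53184.
RR = 0.43952 / 0.53184 = 0.82641
The risk is 17% lower among the exposed than among the unexposed.

0.826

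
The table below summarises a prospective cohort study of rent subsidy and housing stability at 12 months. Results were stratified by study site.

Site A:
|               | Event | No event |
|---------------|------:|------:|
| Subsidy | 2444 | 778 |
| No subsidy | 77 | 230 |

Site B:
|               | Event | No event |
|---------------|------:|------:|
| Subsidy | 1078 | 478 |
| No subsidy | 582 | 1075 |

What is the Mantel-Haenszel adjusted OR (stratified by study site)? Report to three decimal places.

5.021

OR_MH = Σ(aᵢdᵢ/nᵢ) / Σ(bᵢcᵢ/nᵢ), where nᵢ is the stratum total.
Stratum 1 (Site A): n = 3529; a·d/n = 2444·230/3529 = 159.2859; b·c/n = 778·77/3529 = 16.9753
Stratum 2 (Site B): n = 3213; a·d/n = 1078·1075/3213 = 360.6754; b·c/n = 478·582/3213 = 86.5845
OR_MH = (159.2859 + 360.6754) / (16.9753 + 86.5845) = 519.9613 / 103.5598 = 5.02088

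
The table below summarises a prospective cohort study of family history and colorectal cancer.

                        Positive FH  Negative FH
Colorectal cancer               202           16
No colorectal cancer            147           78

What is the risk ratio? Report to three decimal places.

3.400

Reading the table with exposure as columns: a = 202 (Positive FH, case), b = 147 (Positive FH, non-case), c = 16 (Negative FH, case), d = 78.
Risk in exposed = 202/349 = 0.57880; risk in unexposed = 16/94 = 0.17021.
RR = 0.57880 / 0.17021 = 3.40043
The risk among the exposed is 3.40 times that among the unexposed.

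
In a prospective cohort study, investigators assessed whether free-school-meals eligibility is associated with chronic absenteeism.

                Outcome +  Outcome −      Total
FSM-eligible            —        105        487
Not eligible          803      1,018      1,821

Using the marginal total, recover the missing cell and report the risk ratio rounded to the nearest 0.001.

The missing cell is in the exposed row: 487 − 105 = 382.
So a = 382, b = 105, c = 803, d = 1018.
RR = [a/(a+b)] / [c/(c+d)] = (382/487) / (803/1821) = 0.78439/0.44097 = 1.77881

1.779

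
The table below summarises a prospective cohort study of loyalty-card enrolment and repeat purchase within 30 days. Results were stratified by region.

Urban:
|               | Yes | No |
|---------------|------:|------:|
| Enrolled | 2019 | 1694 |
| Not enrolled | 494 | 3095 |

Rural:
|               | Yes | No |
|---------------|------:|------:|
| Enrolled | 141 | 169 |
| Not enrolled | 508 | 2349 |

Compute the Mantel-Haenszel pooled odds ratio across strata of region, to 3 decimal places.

6.777

OR_MH = Σ(aᵢdᵢ/nᵢ) / Σ(bᵢcᵢ/nᵢ), where nᵢ is the stratum total.
Stratum 1 (Urban): n = 7302; a·d/n = 2019·3095/7302 = 855.7662; b·c/n = 1694·494/7302 = 114.6037
Stratum 2 (Rural): n = 3167; a·d/n = 141·2349/3167 = 104.5813; b·c/n = 169·508/3167 = 27.1083
OR_MH = (855.7662 + 104.5813) / (114.6037 + 27.1083) = 960.3475 / 141.7120 = 6.77676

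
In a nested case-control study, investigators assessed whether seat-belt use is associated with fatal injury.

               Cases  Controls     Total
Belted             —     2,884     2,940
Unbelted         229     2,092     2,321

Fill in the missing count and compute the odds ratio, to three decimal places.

The missing cell is in the exposed row: 2940 − 2884 = 56.
So a = 56, b = 2884, c = 229, d = 2092.
OR = (a·d)/(b·c) = (56 × 2092) / (2884 × 229) = 117152 / 660436 = 0.17739

0.177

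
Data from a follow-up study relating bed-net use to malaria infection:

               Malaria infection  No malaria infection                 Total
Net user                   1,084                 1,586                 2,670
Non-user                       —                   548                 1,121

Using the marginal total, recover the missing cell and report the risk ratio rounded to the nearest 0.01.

0.79

The missing cell is in the unexposed row: 1121 − 548 = 573.
So a = 1084, b = 1586, c = 573, d = 548.
RR = [a/(a+b)] / [c/(c+d)] = (1084/2670) / (573/1121) = 0.40599/0.51115 = 0.79427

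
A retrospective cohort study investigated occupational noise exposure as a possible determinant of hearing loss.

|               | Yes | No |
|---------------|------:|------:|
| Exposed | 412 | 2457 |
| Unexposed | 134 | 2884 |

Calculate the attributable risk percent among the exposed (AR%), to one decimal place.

69.1

Cells: a = 412, b = 2457, c = 134, d = 2884.
Risk in exposed = 412/2869 = 0.14360; risk in unexposed = 134/3018 = 0.04440.
RR = 0.14360/0.04440 = 3.23431
AR% = (RR − 1)/RR × 100 = (3.23431 − 1)/3.23431 × 100 = 69.0815%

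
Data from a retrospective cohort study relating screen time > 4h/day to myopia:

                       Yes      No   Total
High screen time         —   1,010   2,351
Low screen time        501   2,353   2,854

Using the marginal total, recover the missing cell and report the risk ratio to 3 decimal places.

The missing cell is in the exposed row: 2351 − 1010 = 1341.
So a = 1341, b = 1010, c = 501, d = 2353.
RR = [a/(a+b)] / [c/(c+d)] = (1341/2351) / (501/2854) = 0.57040/0.17554 = 3.24932

3.249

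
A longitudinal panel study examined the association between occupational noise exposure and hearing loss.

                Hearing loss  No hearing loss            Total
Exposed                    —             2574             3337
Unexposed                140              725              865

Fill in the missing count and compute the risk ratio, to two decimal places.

1.41

The missing cell is in the exposed row: 3337 − 2574 = 763.
So a = 763, b = 2574, c = 140, d = 725.
RR = [a/(a+b)] / [c/(c+d)] = (763/3337) / (140/865) = 0.22865/0.16185 = 1.41272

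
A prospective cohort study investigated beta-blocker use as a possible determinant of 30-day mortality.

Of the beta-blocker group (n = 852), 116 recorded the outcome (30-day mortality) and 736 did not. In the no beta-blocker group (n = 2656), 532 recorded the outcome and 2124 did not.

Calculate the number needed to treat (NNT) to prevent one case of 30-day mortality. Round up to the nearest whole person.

Risk in treated group = 116/852 = 0.13615; risk in control = 532/2656 = 0.20030.
Absolute risk reduction = 0.20030 − 0.13615 = 0.06415
NNT = 1 / ARR = 1 / 0.06415 = 15.588 → round up → 16

16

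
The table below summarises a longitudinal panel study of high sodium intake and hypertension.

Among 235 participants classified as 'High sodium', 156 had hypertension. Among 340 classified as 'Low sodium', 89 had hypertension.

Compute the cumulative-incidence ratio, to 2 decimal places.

2.54

From the description: a = 156, b = 79, c = 89, d = 251.
Risk in exposed = 156/235 = 0.66383; risk in unexposed = 89/340 = 0.26176.
RR = 0.66383 / 0.26176 = 2.53598
The risk among the exposed is 2.54 times that among the unexposed.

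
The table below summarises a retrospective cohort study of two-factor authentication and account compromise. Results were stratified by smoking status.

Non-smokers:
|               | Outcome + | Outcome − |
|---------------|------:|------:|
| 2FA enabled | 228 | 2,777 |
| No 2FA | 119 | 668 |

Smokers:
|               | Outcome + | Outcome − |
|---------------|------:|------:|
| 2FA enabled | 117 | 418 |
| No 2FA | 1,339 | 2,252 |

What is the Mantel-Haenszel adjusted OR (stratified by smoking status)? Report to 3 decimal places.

OR_MH = Σ(aᵢdᵢ/nᵢ) / Σ(bᵢcᵢ/nᵢ), where nᵢ is the stratum total.
Stratum 1 (Non-smokers): n = 3792; a·d/n = 228·668/3792 = 40.1646; b·c/n = 2777·119/3792 = 87.1474
Stratum 2 (Smokers): n = 4126; a·d/n = 117·2252/4126 = 63.8594; b·c/n = 418·1339/4126 = 135.6524
OR_MH = (40.1646 + 63.8594) / (87.1474 + 135.6524) = 104.0240 / 222.7999 = 0.46689

0.467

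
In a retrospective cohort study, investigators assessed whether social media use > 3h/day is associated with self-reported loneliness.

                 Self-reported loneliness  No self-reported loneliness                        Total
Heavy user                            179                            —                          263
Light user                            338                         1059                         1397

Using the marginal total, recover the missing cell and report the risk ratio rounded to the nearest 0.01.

2.81

The missing cell is in the exposed row: 263 − 179 = 84.
So a = 179, b = 84, c = 338, d = 1059.
RR = [a/(a+b)] / [c/(c+d)] = (179/263) / (338/1397) = 0.68061/0.24195 = 2.81305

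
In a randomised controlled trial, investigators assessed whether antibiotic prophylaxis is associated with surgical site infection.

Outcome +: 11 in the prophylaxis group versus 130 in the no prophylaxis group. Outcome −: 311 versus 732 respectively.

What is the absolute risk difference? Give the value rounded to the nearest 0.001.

From the description: a = 11, b = 311, c = 130, d = 732.
Risk in exposed = 11/322 = 0.034161; risk in unexposed = 130/862 = 0.150812.
Risk difference = 0.034161 − 0.150812 = -0.116651

-0.117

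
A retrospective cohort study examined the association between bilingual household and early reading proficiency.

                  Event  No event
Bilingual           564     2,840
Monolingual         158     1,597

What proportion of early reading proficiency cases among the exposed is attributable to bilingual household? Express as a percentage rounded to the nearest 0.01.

Cells: a = 564, b = 2840, c = 158, d = 1597.
Risk in exposed = 564/3404 = 0.16569; risk in unexposed = 158/1755 = 0.09003.
RR = 0.16569/0.09003 = 1.84039
AR% = (RR − 1)/RR × 100 = (1.84039 − 1)/1.84039 × 100 = 45.6637%

45.66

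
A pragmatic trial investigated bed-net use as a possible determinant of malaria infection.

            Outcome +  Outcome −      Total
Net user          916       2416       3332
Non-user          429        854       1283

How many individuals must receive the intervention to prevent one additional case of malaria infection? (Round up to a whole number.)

17

Risk in treated group = 916/3332 = 0.27491; risk in control = 429/1283 = 0.33437.
Absolute risk reduction = 0.33437 − 0.27491 = 0.05946
NNT = 1 / ARR = 1 / 0.05946 = 16.817 → round up → 17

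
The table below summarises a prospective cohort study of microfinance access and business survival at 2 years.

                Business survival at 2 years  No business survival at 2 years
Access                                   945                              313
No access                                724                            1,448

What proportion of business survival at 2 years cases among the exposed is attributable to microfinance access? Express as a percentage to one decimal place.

55.6

Cells: a = 945, b = 313, c = 724, d = 1448.
Risk in exposed = 945/1258 = 0.75119; risk in unexposed = 724/2172 = 0.33333.
RR = 0.75119/0.33333 = 2.25358
AR% = (RR − 1)/RR × 100 = (2.25358 − 1)/2.25358 × 100 = 55.6261%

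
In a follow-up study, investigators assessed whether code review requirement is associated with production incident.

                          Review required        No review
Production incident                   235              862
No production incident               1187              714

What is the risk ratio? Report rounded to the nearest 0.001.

Reading the table with exposure as columns: a = 235 (Review required, case), b = 1187 (Review required, non-case), c = 862 (No review, case), d = 714.
Risk in exposed = 235/1422 = 0.16526; risk in unexposed = 862/1576 = 0.54695.
RR = 0.16526 / 0.54695 = 0.30215
The risk is 70% lower among the exposed than among the unexposed.

0.302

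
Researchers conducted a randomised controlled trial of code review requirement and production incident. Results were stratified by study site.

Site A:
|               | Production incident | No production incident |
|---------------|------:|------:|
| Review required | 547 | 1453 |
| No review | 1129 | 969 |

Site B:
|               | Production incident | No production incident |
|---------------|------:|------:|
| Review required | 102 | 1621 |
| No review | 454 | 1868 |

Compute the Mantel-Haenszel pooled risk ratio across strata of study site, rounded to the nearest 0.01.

RR_MH = Σ(aᵢ·n₀ᵢ/nᵢ) / Σ(cᵢ·n₁ᵢ/nᵢ), with n₁ᵢ = aᵢ+bᵢ (exposed), n₀ᵢ = cᵢ+dᵢ (unexposed), nᵢ = n₁ᵢ+n₀ᵢ.
Stratum 1 (Site A): n₁ = 2000, n₀ = 2098, n = 4098; a·n₀/n = 547·2098/4098 = 280.0405; c·n₁/n = 1129·2000/4098 = 551.0005
Stratum 2 (Site B): n₁ = 1723, n₀ = 2322, n = 4045; a·n₀/n = 102·2322/4045 = 58.5523; c·n₁/n = 454·1723/4045 = 193.3849
RR_MH = (280.0405 + 58.5523) / (551.0005 + 193.3849) = 338.5928 / 744.3854 = 0.45486

0.45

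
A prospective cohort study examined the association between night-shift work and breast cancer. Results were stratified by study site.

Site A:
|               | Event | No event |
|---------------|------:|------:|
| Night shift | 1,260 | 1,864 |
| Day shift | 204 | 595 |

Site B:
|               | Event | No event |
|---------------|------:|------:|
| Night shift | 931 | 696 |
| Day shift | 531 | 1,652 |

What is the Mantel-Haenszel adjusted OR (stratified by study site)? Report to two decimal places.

OR_MH = Σ(aᵢdᵢ/nᵢ) / Σ(bᵢcᵢ/nᵢ), where nᵢ is the stratum total.
Stratum 1 (Site A): n = 3923; a·d/n = 1260·595/3923 = 191.1037; b·c/n = 1864·204/3923 = 96.9299
Stratum 2 (Site B): n = 3810; a·d/n = 931·1652/3810 = 403.6777; b·c/n = 696·531/3810 = 97.0016
OR_MH = (191.1037 + 403.6777) / (96.9299 + 97.0016) = 594.7814 / 193.9315 = 3.06697

3.07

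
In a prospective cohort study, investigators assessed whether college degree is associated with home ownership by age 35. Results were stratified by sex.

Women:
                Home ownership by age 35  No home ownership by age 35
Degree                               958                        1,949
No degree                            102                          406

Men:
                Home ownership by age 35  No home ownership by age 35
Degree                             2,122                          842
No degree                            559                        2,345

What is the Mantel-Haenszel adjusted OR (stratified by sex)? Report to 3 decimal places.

6.949

OR_MH = Σ(aᵢdᵢ/nᵢ) / Σ(bᵢcᵢ/nᵢ), where nᵢ is the stratum total.
Stratum 1 (Women): n = 3415; a·d/n = 958·406/3415 = 113.8940; b·c/n = 1949·102/3415 = 58.2132
Stratum 2 (Men): n = 5868; a·d/n = 2122·2345/5868 = 848.0044; b·c/n = 842·559/5868 = 80.2110
OR_MH = (113.8940 + 848.0044) / (58.2132 + 80.2110) = 961.8984 / 138.4242 = 6.94892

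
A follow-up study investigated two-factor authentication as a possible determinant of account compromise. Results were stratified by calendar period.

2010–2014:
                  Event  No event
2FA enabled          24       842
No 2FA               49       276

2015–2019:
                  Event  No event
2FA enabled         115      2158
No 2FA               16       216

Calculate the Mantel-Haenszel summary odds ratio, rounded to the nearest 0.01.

OR_MH = Σ(aᵢdᵢ/nᵢ) / Σ(bᵢcᵢ/nᵢ), where nᵢ is the stratum total.
Stratum 1 (2010–2014): n = 1191; a·d/n = 24·276/1191 = 5.5617; b·c/n = 842·49/1191 = 34.6415
Stratum 2 (2015–2019): n = 2505; a·d/n = 115·216/2505 = 9.9162; b·c/n = 2158·16/2505 = 13.7836
OR_MH = (5.5617 + 9.9162) / (34.6415 + 13.7836) = 15.4779 / 48.4251 = 0.31963

0.32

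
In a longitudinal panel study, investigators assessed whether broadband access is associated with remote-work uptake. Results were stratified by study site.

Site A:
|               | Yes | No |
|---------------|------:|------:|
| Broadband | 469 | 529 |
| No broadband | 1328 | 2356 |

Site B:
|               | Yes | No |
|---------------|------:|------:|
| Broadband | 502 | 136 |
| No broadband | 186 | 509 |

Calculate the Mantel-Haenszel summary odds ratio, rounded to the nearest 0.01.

OR_MH = Σ(aᵢdᵢ/nᵢ) / Σ(bᵢcᵢ/nᵢ), where nᵢ is the stratum total.
Stratum 1 (Site A): n = 4682; a·d/n = 469·2356/4682 = 236.0026; b·c/n = 529·1328/4682 = 150.0453
Stratum 2 (Site B): n = 1333; a·d/n = 502·509/1333 = 191.6864; b·c/n = 136·186/1333 = 18.9767
OR_MH = (236.0026 + 191.6864) / (150.0453 + 18.9767) = 427.6890 / 169.0220 = 2.53037

2.53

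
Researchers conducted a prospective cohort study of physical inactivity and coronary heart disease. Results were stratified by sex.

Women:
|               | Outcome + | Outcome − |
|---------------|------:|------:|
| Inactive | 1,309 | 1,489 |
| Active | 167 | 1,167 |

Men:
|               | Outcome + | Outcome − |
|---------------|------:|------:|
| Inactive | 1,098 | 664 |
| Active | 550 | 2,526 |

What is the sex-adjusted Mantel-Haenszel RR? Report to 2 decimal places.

3.58

RR_MH = Σ(aᵢ·n₀ᵢ/nᵢ) / Σ(cᵢ·n₁ᵢ/nᵢ), with n₁ᵢ = aᵢ+bᵢ (exposed), n₀ᵢ = cᵢ+dᵢ (unexposed), nᵢ = n₁ᵢ+n₀ᵢ.
Stratum 1 (Women): n₁ = 2798, n₀ = 1334, n = 4132; a·n₀/n = 1309·1334/4132 = 422.6055; c·n₁/n = 167·2798/4132 = 113.0847
Stratum 2 (Men): n₁ = 1762, n₀ = 3076, n = 4838; a·n₀/n = 1098·3076/4838 = 698.1083; c·n₁/n = 550·1762/4838 = 200.3100
RR_MH = (422.6055 + 698.1083) / (113.0847 + 200.3100) = 1120.7138 / 313.3948 = 3.57605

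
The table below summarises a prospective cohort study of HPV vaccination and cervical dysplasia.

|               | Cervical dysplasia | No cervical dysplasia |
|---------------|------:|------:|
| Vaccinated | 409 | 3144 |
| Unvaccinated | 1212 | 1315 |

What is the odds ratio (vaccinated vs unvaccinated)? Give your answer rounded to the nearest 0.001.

Cells: a = 409, b = 3144, c = 1212, d = 1315.
OR = (a·d)/(b·c) = (409 × 1315) / (3144 × 1212) = 537835 / 3810528 = 0.14114
Exposure is associated with lower odds of cervical dysplasia (OR = 0.14 < 1).

0.141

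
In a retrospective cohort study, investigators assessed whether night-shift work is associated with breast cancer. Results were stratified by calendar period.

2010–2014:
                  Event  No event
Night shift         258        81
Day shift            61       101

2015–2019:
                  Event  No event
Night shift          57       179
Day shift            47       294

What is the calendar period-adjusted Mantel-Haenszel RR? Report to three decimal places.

RR_MH = Σ(aᵢ·n₀ᵢ/nᵢ) / Σ(cᵢ·n₁ᵢ/nᵢ), with n₁ᵢ = aᵢ+bᵢ (exposed), n₀ᵢ = cᵢ+dᵢ (unexposed), nᵢ = n₁ᵢ+n₀ᵢ.
Stratum 1 (2010–2014): n₁ = 339, n₀ = 162, n = 501; a·n₀/n = 258·162/501 = 83.4251; c·n₁/n = 61·339/501 = 41.2754
Stratum 2 (2015–2019): n₁ = 236, n₀ = 341, n = 577; a·n₀/n = 57·341/577 = 33.6863; c·n₁/n = 47·236/577 = 19.2236
RR_MH = (83.4251 + 33.6863) / (41.2754 + 19.2236) = 117.1115 / 60.4990 = 1.93576

1.936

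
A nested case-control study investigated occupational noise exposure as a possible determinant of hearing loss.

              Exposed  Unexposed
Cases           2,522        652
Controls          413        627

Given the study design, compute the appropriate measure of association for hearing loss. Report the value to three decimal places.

5.872

Reading the table with exposure as columns: a = 2522 (Exposed, case), b = 413 (Exposed, non-case), c = 652 (Unexposed, case), d = 627.
This is a nested case-control study: participants were sampled on outcome status, so risks in the source population cannot be estimated directly — relative risk is not valid here. The odds ratio is the appropriate measure.
OR = (a·d)/(b·c) = (2522 × 627) / (413 × 652) = 1581294 / 269276 = 5.87239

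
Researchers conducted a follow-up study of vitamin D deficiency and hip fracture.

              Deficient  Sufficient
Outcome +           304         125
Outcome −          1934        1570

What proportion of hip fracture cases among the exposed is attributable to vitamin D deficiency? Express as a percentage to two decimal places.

45.71

Reading the table with exposure as columns: a = 304 (Deficient, case), b = 1934 (Deficient, non-case), c = 125 (Sufficient, case), d = 1570.
Risk in exposed = 304/2238 = 0.13584; risk in unexposed = 125/1695 = 0.07375.
RR = 0.13584/0.07375 = 1.84193
AR% = (RR − 1)/RR × 100 = (1.84193 − 1)/1.84193 × 100 = 45.7091%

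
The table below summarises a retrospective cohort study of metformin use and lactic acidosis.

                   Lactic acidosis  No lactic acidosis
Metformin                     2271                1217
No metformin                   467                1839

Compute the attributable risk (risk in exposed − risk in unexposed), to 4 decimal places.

Cells: a = 2271, b = 1217, c = 467, d = 1839.
Risk in exposed = 2271/3488 = 0.651089; risk in unexposed = 467/2306 = 0.202515.
Risk difference = 0.651089 − 0.202515 = 0.448574

0.4486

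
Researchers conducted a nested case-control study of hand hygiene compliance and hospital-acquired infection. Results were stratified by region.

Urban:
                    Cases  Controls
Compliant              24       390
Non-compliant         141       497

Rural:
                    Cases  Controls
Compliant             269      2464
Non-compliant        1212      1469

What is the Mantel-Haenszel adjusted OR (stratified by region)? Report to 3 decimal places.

OR_MH = Σ(aᵢdᵢ/nᵢ) / Σ(bᵢcᵢ/nᵢ), where nᵢ is the stratum total.
Stratum 1 (Urban): n = 1052; a·d/n = 24·497/1052 = 11.3384; b·c/n = 390·141/1052 = 52.2719
Stratum 2 (Rural): n = 5414; a·d/n = 269·1469/5414 = 72.9887; b·c/n = 2464·1212/5414 = 551.6010
OR_MH = (11.3384 + 72.9887) / (52.2719 + 551.6010) = 84.3271 / 603.8729 = 0.13964

0.140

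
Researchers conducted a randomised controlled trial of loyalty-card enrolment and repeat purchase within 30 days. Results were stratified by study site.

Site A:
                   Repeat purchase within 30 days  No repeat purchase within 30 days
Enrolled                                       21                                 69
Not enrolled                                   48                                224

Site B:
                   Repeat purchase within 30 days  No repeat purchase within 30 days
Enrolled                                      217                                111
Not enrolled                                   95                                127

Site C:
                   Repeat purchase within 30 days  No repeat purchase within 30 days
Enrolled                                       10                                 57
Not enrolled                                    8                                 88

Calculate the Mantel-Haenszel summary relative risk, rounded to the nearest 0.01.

RR_MH = Σ(aᵢ·n₀ᵢ/nᵢ) / Σ(cᵢ·n₁ᵢ/nᵢ), with n₁ᵢ = aᵢ+bᵢ (exposed), n₀ᵢ = cᵢ+dᵢ (unexposed), nᵢ = n₁ᵢ+n₀ᵢ.
Stratum 1 (Site A): n₁ = 90, n₀ = 272, n = 362; a·n₀/n = 21·272/362 = 15.7790; c·n₁/n = 48·90/362 = 11.9337
Stratum 2 (Site B): n₁ = 328, n₀ = 222, n = 550; a·n₀/n = 217·222/550 = 87.5891; c·n₁/n = 95·328/550 = 56.6545
Stratum 3 (Site C): n₁ = 67, n₀ = 96, n = 163; a·n₀/n = 10·96/163 = 5.8896; c·n₁/n = 8·67/163 = 3.2883
RR_MH = (15.7790 + 87.5891 + 5.8896) / (11.9337 + 56.6545 + 3.2883) = 109.2577 / 71.8766 = 1.52007

1.52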